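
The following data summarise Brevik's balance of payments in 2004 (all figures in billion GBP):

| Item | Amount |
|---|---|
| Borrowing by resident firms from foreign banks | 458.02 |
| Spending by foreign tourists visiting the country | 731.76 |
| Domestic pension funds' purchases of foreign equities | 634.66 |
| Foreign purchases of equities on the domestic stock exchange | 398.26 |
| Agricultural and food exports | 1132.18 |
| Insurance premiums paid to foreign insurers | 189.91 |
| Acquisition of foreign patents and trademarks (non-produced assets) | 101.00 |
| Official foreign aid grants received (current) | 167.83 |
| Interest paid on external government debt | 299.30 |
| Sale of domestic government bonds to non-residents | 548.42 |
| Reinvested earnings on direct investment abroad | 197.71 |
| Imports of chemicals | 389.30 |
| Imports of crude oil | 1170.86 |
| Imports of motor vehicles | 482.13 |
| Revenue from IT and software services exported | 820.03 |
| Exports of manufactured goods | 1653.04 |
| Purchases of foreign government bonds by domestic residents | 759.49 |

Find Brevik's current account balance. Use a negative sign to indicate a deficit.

Goods: 1653.04 + 1132.18 - 389.30 - 482.13 - 1170.86 = 742.93
Services: 820.03 + 731.76 - 189.91 = 1361.88
Primary income: -299.30 + 197.71 = -101.59
Secondary income: 167.83
Current account = 742.93 + 1361.88 + (-101.59) + 167.83 = 2171.05
(Excluded from the current account — financial account: borrowing by resident firms from foreign banks 458.02, domestic pension funds' purchases of foreign equities 634.66, foreign purchases of equities on the domestic stock exchange 398.26, sale of domestic government bonds to non-residents 548.42, purchases of foreign government bonds by domestic residents 759.49; capital account: acquisition of foreign patents and trademarks (non-produced assets) 101.00.)

2171.05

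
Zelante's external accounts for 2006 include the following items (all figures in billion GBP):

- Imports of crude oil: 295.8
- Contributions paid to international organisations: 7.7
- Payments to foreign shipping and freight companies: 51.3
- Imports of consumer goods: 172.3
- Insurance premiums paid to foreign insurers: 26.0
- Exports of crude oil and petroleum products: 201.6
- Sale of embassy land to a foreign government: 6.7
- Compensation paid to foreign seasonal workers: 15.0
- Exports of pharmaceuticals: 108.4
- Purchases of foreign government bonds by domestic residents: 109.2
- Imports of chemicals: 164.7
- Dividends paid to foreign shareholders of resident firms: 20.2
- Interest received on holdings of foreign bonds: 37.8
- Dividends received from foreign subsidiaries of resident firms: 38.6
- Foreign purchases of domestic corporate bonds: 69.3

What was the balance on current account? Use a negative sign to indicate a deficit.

-366.6

Goods: -295.8 - 172.3 - 164.7 + 201.6 + 108.4 = -322.8
Services: -51.3 - 26.0 = -77.3
Primary income: 38.6 - 15.0 - 20.2 + 37.8 = 41.2
Secondary income: -7.7
Current account = (-322.8) + (-77.3) + 41.2 + (-7.7) = -366.6
(Excluded from the current account — capital account: sale of embassy land to a foreign government 6.7; financial account: purchases of foreign government bonds by domestic residents 109.2, foreign purchases of domestic corporate bonds 69.3.)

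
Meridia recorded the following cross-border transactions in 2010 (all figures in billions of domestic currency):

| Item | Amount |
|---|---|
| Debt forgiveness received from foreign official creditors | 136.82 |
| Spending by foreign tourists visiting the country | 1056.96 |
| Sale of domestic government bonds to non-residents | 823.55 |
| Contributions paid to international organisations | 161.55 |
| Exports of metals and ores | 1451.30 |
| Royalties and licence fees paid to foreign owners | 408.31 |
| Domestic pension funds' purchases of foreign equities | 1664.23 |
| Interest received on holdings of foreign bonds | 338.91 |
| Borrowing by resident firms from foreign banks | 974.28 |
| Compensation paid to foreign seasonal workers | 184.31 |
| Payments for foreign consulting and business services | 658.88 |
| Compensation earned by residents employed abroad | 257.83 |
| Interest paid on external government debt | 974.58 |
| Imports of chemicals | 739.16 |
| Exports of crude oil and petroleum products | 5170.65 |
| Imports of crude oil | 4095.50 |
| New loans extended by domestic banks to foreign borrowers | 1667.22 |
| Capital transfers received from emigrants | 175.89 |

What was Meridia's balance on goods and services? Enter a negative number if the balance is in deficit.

Goods: -4095.50 + 5170.65 + 1451.30 - 739.16 = 1787.29
Services: 1056.96 - 658.88 - 408.31 = -10.23
Trade balance = 1787.29 + (-10.23) = 1777.06
(Excluded from the trade balance — capital account: debt forgiveness received from foreign official creditors 136.82, capital transfers received from emigrants 175.89; financial account: sale of domestic government bonds to non-residents 823.55, domestic pension funds' purchases of foreign equities 1664.23, borrowing by resident firms from foreign banks 974.28, new loans extended by domestic banks to foreign borrowers 1667.22; secondary income: contributions paid to international organisations 161.55; primary income: interest received on holdings of foreign bonds 338.91, compensation paid to foreign seasonal workers 184.31, compensation earned by residents employed abroad 257.83, interest paid on external government debt 974.58.)

1777.06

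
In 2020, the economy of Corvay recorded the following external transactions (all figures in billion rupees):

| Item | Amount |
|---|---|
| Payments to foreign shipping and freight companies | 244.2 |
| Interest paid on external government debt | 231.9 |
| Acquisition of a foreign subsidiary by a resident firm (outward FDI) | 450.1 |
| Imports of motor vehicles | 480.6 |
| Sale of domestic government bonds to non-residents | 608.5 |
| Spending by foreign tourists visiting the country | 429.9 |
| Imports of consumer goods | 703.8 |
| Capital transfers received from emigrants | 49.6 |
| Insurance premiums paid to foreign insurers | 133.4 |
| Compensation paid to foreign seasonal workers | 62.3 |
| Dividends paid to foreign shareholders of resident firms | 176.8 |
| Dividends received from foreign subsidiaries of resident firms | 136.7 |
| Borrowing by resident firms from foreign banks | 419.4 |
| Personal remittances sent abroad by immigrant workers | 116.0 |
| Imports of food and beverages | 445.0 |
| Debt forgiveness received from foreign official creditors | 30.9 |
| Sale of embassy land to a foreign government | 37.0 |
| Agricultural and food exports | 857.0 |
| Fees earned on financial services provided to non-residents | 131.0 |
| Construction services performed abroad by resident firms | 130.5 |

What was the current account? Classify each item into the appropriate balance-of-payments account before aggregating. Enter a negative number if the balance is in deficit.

-908.9

Goods: -703.8 - 445.0 + 857.0 - 480.6 = -772.4
Services: 131.0 - 133.4 - 244.2 + 130.5 + 429.9 = 313.8
Primary income: -62.3 - 176.8 + 136.7 - 231.9 = -334.3
Secondary income: -116.0
Current account = (-772.4) + 313.8 + (-334.3) + (-116.0) = -908.9
(Excluded from the current account — financial account: acquisition of a foreign subsidiary by a resident firm (outward FDI) 450.1, sale of domestic government bonds to non-residents 608.5, borrowing by resident firms from foreign banks 419.4; capital account: capital transfers received from emigrants 49.6, debt forgiveness received from foreign official creditors 30.9, sale of embassy land to a foreign government 37.0.)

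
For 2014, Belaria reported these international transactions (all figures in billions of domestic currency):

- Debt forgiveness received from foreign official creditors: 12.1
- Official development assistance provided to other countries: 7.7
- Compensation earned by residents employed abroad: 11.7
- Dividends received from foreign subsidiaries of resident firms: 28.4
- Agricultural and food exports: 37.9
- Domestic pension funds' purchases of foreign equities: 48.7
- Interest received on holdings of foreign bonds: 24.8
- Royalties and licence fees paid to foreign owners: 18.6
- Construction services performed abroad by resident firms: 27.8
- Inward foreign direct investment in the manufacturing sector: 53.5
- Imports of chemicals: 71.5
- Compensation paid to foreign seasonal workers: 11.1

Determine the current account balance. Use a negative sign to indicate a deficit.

Goods: 37.9 - 71.5 = -33.6
Services: -18.6 + 27.8 = 9.2
Primary income: -11.1 + 24.8 + 28.4 + 11.7 = 53.8
Secondary income: -7.7
Current account = (-33.6) + 9.2 + 53.8 + (-7.7) = 21.7
(Excluded from the current account — capital account: debt forgiveness received from foreign official creditors 12.1; financial account: domestic pension funds' purchases of foreign equities 48.7, inward foreign direct investment in the manufacturing sector 53.5.)

21.7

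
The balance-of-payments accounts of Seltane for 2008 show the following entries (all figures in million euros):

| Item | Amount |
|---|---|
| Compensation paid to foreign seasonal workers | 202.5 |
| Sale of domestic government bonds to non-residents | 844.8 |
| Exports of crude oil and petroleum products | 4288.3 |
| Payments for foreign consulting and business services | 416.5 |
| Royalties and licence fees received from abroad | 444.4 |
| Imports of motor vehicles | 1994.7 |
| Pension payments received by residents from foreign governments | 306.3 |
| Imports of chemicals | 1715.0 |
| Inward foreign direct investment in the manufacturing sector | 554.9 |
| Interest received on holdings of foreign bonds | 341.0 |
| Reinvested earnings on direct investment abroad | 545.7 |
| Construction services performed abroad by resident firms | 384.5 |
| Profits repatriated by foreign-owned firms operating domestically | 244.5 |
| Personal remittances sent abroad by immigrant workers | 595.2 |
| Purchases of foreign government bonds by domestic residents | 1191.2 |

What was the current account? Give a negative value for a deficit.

Goods: -1715.0 + 4288.3 - 1994.7 = 578.6
Services: -416.5 + 444.4 + 384.5 = 412.4
Primary income: 545.7 + 341.0 - 202.5 - 244.5 = 439.7
Secondary income: 306.3 - 595.2 = -288.9
Current account = 578.6 + 412.4 + 439.7 + (-288.9) = 1141.8
(Excluded from the current account — financial account: sale of domestic government bonds to non-residents 844.8, inward foreign direct investment in the manufacturing sector 554.9, purchases of foreign government bonds by domestic residents 1191.2.)

1141.8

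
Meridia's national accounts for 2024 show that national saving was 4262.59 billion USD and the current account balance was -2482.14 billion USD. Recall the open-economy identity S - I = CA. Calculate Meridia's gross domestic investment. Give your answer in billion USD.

6744.73

S - I = CA (net lending to the rest of the world).
I = S - CA = 4262.59 - (-2482.14) = 6744.73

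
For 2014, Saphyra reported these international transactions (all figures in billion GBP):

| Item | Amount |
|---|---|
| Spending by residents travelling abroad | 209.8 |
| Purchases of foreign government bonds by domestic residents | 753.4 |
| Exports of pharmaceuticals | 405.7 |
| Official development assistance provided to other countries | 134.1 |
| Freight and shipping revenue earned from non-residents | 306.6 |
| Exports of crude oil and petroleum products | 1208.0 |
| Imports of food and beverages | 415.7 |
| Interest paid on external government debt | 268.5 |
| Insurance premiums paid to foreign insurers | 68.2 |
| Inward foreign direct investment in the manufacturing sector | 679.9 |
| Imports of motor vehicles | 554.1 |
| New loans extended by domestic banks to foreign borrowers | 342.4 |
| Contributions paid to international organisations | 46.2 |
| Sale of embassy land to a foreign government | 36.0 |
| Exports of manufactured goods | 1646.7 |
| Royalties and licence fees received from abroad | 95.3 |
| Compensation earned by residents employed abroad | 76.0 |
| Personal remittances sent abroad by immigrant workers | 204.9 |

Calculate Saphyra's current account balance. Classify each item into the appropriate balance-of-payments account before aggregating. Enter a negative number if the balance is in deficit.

Goods: 1208.0 - 554.1 + 1646.7 + 405.7 - 415.7 = 2290.6
Services: -68.2 + 95.3 - 209.8 + 306.6 = 123.9
Primary income: -268.5 + 76.0 = -192.5
Secondary income: -134.1 - 46.2 - 204.9 = -385.2
Current account = 2290.6 + 123.9 + (-192.5) + (-385.2) = 1836.8
(Excluded from the current account — financial account: purchases of foreign government bonds by domestic residents 753.4, inward foreign direct investment in the manufacturing sector 679.9, new loans extended by domestic banks to foreign borrowers 342.4; capital account: sale of embassy land to a foreign government 36.0.)

1836.8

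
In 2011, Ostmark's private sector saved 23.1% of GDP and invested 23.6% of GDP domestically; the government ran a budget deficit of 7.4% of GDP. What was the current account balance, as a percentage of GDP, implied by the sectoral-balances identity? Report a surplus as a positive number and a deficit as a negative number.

-7.9

By the sectoral-balances identity, CA = (S_private - I) + (T - G).
Private balance = 23.1 - 23.6 = -0.5
Government balance (T - G) = -7.4
CA = -0.5 + (-7.4) = -7.9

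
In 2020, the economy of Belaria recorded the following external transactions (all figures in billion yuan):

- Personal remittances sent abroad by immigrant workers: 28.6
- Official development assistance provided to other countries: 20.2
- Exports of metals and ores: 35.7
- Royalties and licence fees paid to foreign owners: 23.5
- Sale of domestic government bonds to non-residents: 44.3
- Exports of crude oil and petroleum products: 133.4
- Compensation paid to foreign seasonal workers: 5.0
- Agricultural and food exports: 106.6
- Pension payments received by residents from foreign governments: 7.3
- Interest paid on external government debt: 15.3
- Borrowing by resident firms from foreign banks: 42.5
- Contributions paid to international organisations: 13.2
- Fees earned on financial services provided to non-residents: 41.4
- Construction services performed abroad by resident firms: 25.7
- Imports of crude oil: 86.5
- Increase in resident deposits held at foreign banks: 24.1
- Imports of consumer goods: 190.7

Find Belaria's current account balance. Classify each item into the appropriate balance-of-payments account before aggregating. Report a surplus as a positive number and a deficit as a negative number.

-32.9

Goods: -86.5 + 35.7 + 133.4 - 190.7 + 106.6 = -1.5
Services: 25.7 - 23.5 + 41.4 = 43.6
Primary income: -15.3 - 5.0 = -20.3
Secondary income: -20.2 - 28.6 + 7.3 - 13.2 = -54.7
Current account = (-1.5) + 43.6 + (-20.3) + (-54.7) = -32.9
(Excluded from the current account — financial account: sale of domestic government bonds to non-residents 44.3, borrowing by resident firms from foreign banks 42.5, increase in resident deposits held at foreign banks 24.1.)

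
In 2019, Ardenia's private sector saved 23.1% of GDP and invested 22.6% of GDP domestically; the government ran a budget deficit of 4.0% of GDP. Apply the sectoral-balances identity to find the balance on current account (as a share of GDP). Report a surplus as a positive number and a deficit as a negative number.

By the sectoral-balances identity, CA = (S_private - I) + (T - G).
Private balance = 23.1 - 22.6 = 0.5
Government balance (T - G) = -4.0
CA = 0.5 + (-4.0) = -3.5

-3.5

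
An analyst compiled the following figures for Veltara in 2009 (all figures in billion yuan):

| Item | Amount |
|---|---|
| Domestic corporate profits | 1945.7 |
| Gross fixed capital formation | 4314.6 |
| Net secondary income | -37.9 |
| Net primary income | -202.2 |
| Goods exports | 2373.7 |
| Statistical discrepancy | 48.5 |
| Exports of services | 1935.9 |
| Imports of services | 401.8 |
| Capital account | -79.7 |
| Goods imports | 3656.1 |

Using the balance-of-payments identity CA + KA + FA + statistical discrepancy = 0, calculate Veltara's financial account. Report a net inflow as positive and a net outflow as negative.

Goods balance = 2373.7 - 3656.1 = -1282.4
Services balance = 1935.9 - 401.8 = 1534.1
Trade balance (goods + services) = -1282.4 + 1534.1 = 251.7
Net primary income = -202.2
Net secondary income = -37.9
Current account = 251.7 + (-202.2) + (-37.9) = 11.6
Financial account = -(11.6 + (-79.7) + 48.5) = 19.6

19.6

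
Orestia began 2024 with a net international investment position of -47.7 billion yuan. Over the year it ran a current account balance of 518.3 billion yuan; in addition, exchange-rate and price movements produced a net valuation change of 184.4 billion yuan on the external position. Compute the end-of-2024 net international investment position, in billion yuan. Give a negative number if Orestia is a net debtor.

Change in NIIP = current account + net valuation change = 518.3 + 184.4 = 702.7
End-of-year NIIP = -47.7 + 702.7 = 655.0

655.0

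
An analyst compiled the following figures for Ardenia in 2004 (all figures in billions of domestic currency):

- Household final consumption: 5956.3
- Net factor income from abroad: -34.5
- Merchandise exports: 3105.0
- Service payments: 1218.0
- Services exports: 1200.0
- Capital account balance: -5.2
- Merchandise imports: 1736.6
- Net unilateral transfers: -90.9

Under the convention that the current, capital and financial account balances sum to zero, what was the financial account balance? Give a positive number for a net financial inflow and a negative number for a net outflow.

Goods balance = 3105.0 - 1736.6 = 1368.4
Services balance = 1200.0 - 1218.0 = -18.0
Trade balance (goods + services) = 1368.4 + (-18.0) = 1350.4
Net primary income = -34.5
Net secondary income = -90.9
Current account = 1350.4 + (-34.5) + (-90.9) = 1225.0
Financial account = -(1225.0 + (-5.2)) = -1219.8

-1219.8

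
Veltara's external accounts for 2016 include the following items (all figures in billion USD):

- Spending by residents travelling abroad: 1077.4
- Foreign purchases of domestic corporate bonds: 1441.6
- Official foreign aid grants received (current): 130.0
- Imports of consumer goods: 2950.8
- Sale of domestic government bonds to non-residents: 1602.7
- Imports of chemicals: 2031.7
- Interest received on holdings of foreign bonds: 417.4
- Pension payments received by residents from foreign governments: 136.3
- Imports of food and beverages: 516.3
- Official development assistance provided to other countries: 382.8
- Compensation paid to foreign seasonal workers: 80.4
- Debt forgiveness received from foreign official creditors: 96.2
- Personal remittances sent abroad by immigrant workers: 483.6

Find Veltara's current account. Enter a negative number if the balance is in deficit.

-6839.3

Goods: -2950.8 - 2031.7 - 516.3 = -5498.8
Services: -1077.4
Primary income: 417.4 - 80.4 = 337.0
Secondary income: 130.0 - 382.8 + 136.3 - 483.6 = -600.1
Current account = (-5498.8) + (-1077.4) + 337.0 + (-600.1) = -6839.3
(Excluded from the current account — financial account: foreign purchases of domestic corporate bonds 1441.6, sale of domestic government bonds to non-residents 1602.7; capital account: debt forgiveness received from foreign official creditors 96.2.)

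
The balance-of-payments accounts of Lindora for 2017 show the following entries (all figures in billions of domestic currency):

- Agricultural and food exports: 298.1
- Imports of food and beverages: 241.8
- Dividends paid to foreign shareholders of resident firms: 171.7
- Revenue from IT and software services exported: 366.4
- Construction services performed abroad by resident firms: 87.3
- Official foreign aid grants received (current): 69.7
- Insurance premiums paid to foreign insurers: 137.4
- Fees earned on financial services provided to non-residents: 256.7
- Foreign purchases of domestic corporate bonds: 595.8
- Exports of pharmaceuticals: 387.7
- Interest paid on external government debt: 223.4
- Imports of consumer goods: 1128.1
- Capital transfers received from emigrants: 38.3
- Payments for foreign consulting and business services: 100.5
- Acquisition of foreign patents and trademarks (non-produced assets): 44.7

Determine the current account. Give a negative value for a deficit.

Goods: 387.7 + 298.1 - 1128.1 - 241.8 = -684.1
Services: 256.7 - 100.5 + 87.3 + 366.4 - 137.4 = 472.5
Primary income: -171.7 - 223.4 = -395.1
Secondary income: 69.7
Current account = (-684.1) + 472.5 + (-395.1) + 69.7 = -537.0
(Excluded from the current account — financial account: foreign purchases of domestic corporate bonds 595.8; capital account: capital transfers received from emigrants 38.3, acquisition of foreign patents and trademarks (non-produced assets) 44.7.)

-537.0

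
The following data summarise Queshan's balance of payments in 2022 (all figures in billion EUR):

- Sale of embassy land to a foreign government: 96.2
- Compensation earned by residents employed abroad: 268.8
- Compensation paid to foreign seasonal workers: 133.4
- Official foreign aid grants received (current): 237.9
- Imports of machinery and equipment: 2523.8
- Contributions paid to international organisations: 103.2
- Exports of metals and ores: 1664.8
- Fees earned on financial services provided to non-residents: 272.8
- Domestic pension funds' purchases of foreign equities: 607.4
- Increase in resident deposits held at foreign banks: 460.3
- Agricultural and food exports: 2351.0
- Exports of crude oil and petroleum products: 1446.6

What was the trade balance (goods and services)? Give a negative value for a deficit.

Goods: 1664.8 + 1446.6 + 2351.0 - 2523.8 = 2938.6
Services: 272.8
Trade balance = 2938.6 + 272.8 = 3211.4
(Excluded from the trade balance — capital account: sale of embassy land to a foreign government 96.2; primary income: compensation earned by residents employed abroad 268.8, compensation paid to foreign seasonal workers 133.4; secondary income: official foreign aid grants received (current) 237.9, contributions paid to international organisations 103.2; financial account: domestic pension funds' purchases of foreign equities 607.4, increase in resident deposits held at foreign banks 460.3.)

3211.4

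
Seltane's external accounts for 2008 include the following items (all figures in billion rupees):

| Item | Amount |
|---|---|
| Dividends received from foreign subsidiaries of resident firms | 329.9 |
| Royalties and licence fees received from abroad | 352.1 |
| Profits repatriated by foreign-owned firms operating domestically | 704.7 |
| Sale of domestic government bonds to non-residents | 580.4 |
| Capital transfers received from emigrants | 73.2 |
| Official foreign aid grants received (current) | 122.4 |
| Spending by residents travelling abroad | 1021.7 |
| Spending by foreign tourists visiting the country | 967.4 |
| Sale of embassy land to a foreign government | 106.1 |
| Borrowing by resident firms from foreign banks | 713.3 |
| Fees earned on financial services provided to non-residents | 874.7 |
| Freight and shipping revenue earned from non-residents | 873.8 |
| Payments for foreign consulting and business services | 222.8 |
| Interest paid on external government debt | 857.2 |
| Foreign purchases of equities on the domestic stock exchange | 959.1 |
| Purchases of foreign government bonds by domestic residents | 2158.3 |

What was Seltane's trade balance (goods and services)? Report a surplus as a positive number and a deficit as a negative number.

Services: 873.8 + 874.7 + 352.1 - 222.8 - 1021.7 + 967.4 = 1823.5
Trade balance = 0.0 + 1823.5 = 1823.5
(Excluded from the trade balance — primary income: dividends received from foreign subsidiaries of resident firms 329.9, profits repatriated by foreign-owned firms operating domestically 704.7, interest paid on external government debt 857.2; financial account: sale of domestic government bonds to non-residents 580.4, borrowing by resident firms from foreign banks 713.3, foreign purchases of equities on the domestic stock exchange 959.1, purchases of foreign government bonds by domestic residents 2158.3; capital account: capital transfers received from emigrants 73.2, sale of embassy land to a foreign government 106.1; secondary income: official foreign aid grants received (current) 122.4.)

1823.5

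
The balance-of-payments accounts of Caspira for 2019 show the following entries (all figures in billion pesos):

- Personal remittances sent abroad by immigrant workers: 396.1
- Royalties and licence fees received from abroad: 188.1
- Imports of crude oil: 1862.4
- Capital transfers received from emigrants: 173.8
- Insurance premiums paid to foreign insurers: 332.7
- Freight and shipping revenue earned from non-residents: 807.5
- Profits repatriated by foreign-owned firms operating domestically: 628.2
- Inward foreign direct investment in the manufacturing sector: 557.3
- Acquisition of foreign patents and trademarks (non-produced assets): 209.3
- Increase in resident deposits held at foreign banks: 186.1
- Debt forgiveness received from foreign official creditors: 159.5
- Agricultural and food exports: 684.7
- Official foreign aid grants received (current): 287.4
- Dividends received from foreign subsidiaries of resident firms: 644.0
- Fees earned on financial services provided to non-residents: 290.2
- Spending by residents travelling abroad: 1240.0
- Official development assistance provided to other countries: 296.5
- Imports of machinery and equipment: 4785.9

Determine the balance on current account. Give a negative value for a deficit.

-6639.9

Goods: -4785.9 - 1862.4 + 684.7 = -5963.6
Services: 807.5 + 188.1 - 1240.0 - 332.7 + 290.2 = -286.9
Primary income: 644.0 - 628.2 = 15.8
Secondary income: 287.4 - 296.5 - 396.1 = -405.2
Current account = (-5963.6) + (-286.9) + 15.8 + (-405.2) = -6639.9
(Excluded from the current account — capital account: capital transfers received from emigrants 173.8, acquisition of foreign patents and trademarks (non-produced assets) 209.3, debt forgiveness received from foreign official creditors 159.5; financial account: inward foreign direct investment in the manufacturing sector 557.3, increase in resident deposits held at foreign banks 186.1.)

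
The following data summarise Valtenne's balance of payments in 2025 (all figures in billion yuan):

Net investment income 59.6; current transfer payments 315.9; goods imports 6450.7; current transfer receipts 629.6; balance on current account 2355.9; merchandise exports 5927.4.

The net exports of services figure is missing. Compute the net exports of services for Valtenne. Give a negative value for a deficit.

Current account = goods balance + services balance + net primary income + net secondary income
Sum of the known components = -150.0
Net exports of services = CA - (known components) = 2355.9 - (-150.0) = 2505.9

2505.9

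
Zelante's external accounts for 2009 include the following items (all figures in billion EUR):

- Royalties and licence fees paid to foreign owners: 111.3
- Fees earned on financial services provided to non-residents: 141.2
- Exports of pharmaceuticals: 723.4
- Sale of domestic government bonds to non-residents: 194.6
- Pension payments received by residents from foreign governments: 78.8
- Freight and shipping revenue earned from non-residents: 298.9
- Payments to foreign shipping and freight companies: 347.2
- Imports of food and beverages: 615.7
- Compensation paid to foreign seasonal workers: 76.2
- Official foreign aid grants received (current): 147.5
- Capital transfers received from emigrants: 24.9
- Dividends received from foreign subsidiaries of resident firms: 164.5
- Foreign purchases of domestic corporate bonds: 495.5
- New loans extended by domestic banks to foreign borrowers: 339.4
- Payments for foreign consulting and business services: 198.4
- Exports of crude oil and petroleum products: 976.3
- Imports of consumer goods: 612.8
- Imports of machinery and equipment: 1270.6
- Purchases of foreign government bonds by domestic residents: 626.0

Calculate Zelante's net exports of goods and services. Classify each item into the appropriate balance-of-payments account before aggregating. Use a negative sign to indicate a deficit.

Goods: -1270.6 - 615.7 + 976.3 + 723.4 - 612.8 = -799.4
Services: 141.2 - 347.2 - 111.3 - 198.4 + 298.9 = -216.8
Trade balance = -799.4 + (-216.8) = -1016.2
(Excluded from the trade balance — financial account: sale of domestic government bonds to non-residents 194.6, foreign purchases of domestic corporate bonds 495.5, new loans extended by domestic banks to foreign borrowers 339.4, purchases of foreign government bonds by domestic residents 626.0; secondary income: pension payments received by residents from foreign governments 78.8, official foreign aid grants received (current) 147.5; primary income: compensation paid to foreign seasonal workers 76.2, dividends received from foreign subsidiaries of resident firms 164.5; capital account: capital transfers received from emigrants 24.9.)

-1016.2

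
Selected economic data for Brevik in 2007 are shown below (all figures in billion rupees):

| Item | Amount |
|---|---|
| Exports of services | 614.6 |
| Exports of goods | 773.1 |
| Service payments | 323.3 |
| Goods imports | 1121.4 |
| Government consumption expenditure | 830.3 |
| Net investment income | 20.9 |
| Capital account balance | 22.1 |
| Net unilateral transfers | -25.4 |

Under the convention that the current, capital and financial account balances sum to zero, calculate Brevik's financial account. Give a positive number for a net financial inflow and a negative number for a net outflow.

Goods balance = 773.1 - 1121.4 = -348.3
Services balance = 614.6 - 323.3 = 291.3
Trade balance (goods + services) = -348.3 + 291.3 = -57.0
Net primary income = 20.9
Net secondary income = -25.4
Current account = -57.0 + 20.9 + (-25.4) = -61.5
Financial account = -(-61.5 + 22.1) = 39.4

39.4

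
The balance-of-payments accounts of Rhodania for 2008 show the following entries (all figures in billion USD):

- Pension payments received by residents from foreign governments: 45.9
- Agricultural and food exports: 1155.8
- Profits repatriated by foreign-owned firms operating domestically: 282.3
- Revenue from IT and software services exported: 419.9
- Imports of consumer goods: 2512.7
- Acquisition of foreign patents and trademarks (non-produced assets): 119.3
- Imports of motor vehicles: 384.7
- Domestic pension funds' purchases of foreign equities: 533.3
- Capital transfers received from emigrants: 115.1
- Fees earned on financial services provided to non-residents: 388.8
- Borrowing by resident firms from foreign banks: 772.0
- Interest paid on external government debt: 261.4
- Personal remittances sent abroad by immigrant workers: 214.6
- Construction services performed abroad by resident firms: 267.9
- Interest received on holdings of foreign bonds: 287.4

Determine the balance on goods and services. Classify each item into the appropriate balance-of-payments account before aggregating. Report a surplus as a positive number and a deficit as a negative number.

-665.0

Goods: -384.7 + 1155.8 - 2512.7 = -1741.6
Services: 419.9 + 267.9 + 388.8 = 1076.6
Trade balance = -1741.6 + 1076.6 = -665.0
(Excluded from the trade balance — secondary income: pension payments received by residents from foreign governments 45.9, personal remittances sent abroad by immigrant workers 214.6; primary income: profits repatriated by foreign-owned firms operating domestically 282.3, interest paid on external government debt 261.4, interest received on holdings of foreign bonds 287.4; capital account: acquisition of foreign patents and trademarks (non-produced assets) 119.3, capital transfers received from emigrants 115.1; financial account: domestic pension funds' purchases of foreign equities 533.3, borrowing by resident firms from foreign banks 772.0.)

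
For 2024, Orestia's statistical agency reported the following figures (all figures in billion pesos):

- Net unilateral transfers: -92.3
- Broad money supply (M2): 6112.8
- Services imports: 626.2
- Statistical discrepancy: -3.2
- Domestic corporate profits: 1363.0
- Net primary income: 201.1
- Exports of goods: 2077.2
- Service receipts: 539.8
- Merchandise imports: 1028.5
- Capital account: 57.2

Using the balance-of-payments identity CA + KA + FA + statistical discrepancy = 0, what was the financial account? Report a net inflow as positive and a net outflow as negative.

Goods balance = 2077.2 - 1028.5 = 1048.7
Services balance = 539.8 - 626.2 = -86.4
Trade balance (goods + services) = 1048.7 + (-86.4) = 962.3
Net primary income = 201.1
Net secondary income = -92.3
Current account = 962.3 + 201.1 + (-92.3) = 1071.1
Financial account = -(1071.1 + 57.2 + (-3.2)) = -1125.1

-1125.1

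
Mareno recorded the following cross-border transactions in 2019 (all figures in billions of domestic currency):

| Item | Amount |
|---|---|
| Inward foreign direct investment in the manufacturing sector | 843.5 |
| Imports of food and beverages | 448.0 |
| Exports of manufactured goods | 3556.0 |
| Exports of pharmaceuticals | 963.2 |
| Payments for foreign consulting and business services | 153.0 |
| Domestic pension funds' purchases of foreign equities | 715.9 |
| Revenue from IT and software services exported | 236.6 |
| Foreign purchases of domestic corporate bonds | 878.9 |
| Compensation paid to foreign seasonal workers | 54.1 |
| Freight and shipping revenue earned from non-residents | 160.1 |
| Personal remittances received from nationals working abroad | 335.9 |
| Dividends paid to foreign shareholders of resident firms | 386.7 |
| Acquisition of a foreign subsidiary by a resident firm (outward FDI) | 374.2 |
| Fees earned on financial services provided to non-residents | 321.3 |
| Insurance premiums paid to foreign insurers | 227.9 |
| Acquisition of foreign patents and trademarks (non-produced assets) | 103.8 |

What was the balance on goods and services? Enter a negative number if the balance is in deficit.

Goods: 3556.0 - 448.0 + 963.2 = 4071.2
Services: 321.3 - 227.9 + 236.6 - 153.0 + 160.1 = 337.1
Trade balance = 4071.2 + 337.1 = 4408.3
(Excluded from the trade balance — financial account: inward foreign direct investment in the manufacturing sector 843.5, domestic pension funds' purchases of foreign equities 715.9, foreign purchases of domestic corporate bonds 878.9, acquisition of a foreign subsidiary by a resident firm (outward FDI) 374.2; primary income: compensation paid to foreign seasonal workers 54.1, dividends paid to foreign shareholders of resident firms 386.7; secondary income: personal remittances received from nationals working abroad 335.9; capital account: acquisition of foreign patents and trademarks (non-produced assets) 103.8.)

4408.3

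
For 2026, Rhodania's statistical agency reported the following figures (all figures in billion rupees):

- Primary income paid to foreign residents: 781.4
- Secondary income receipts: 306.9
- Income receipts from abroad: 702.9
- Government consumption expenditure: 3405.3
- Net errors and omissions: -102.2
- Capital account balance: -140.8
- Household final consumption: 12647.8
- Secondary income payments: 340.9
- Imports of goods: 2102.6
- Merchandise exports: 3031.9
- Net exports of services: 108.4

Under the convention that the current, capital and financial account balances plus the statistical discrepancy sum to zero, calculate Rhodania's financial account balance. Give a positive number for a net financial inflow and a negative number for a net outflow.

-682.2

Goods balance = 3031.9 - 2102.6 = 929.3
Services balance = 108.4
Trade balance (goods + services) = 929.3 + 108.4 = 1037.7
Net primary income = 702.9 - 781.4 = -78.5
Net secondary income = 306.9 - 340.9 = -34.0
Current account = 1037.7 + (-78.5) + (-34.0) = 925.2
Financial account = -(925.2 + (-140.8) + (-102.2)) = -682.2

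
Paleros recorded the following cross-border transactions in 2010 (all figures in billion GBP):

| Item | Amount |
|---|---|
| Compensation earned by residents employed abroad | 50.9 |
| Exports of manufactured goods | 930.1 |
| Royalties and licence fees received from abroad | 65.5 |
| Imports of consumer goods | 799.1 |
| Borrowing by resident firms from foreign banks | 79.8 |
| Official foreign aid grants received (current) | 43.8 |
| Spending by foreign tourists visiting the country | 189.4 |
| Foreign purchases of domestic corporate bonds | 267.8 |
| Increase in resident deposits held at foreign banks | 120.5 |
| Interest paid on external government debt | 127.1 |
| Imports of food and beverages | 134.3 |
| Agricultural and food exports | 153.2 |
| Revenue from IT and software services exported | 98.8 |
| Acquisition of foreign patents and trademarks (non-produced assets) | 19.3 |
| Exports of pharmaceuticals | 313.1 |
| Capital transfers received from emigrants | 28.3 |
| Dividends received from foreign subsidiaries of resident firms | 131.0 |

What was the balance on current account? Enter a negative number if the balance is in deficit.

915.3

Goods: -799.1 + 313.1 + 930.1 + 153.2 - 134.3 = 463.0
Services: 98.8 + 65.5 + 189.4 = 353.7
Primary income: -127.1 + 50.9 + 131.0 = 54.8
Secondary income: 43.8
Current account = 463.0 + 353.7 + 54.8 + 43.8 = 915.3
(Excluded from the current account — financial account: borrowing by resident firms from foreign banks 79.8, foreign purchases of domestic corporate bonds 267.8, increase in resident deposits held at foreign banks 120.5; capital account: acquisition of foreign patents and trademarks (non-produced assets) 19.3, capital transfers received from emigrants 28.3.)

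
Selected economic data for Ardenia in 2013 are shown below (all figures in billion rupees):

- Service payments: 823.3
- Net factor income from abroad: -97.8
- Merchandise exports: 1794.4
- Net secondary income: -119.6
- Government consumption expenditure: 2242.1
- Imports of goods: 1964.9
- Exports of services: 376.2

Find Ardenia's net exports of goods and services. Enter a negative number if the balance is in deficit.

Goods balance = 1794.4 - 1964.9 = -170.5
Services balance = 376.2 - 823.3 = -447.1
Trade balance (goods + services) = -170.5 + (-447.1) = -617.6

-617.6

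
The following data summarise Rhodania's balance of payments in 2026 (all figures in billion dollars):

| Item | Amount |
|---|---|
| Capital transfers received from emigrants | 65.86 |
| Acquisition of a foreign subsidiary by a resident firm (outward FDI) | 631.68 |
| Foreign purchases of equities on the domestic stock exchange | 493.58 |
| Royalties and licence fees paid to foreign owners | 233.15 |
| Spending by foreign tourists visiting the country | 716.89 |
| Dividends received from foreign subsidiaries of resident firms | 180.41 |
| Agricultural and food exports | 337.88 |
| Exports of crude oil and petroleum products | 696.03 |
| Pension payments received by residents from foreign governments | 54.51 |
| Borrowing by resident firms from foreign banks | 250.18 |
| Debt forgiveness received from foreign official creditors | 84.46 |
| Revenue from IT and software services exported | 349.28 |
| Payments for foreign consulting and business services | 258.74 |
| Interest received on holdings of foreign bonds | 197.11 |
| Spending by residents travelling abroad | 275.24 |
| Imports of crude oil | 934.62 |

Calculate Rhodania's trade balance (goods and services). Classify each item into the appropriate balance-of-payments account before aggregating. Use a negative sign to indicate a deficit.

Goods: -934.62 + 337.88 + 696.03 = 99.29
Services: -233.15 + 716.89 - 275.24 + 349.28 - 258.74 = 299.04
Trade balance = 99.29 + 299.04 = 398.33
(Excluded from the trade balance — capital account: capital transfers received from emigrants 65.86, debt forgiveness received from foreign official creditors 84.46; financial account: acquisition of a foreign subsidiary by a resident firm (outward FDI) 631.68, foreign purchases of equities on the domestic stock exchange 493.58, borrowing by resident firms from foreign banks 250.18; primary income: dividends received from foreign subsidiaries of resident firms 180.41, interest received on holdings of foreign bonds 197.11; secondary income: pension payments received by residents from foreign governments 54.51.)

398.33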